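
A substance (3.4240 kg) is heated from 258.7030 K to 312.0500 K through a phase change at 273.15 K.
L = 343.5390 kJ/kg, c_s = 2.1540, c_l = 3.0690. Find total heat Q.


Q1 (sensible, solid) = 3.4240 * 2.1540 * 14.4470 = 106.5509 kJ
Q2 (latent) = 3.4240 * 343.5390 = 1176.2775 kJ
Q3 (sensible, liquid) = 3.4240 * 3.0690 * 38.9000 = 408.7712 kJ
Q_total = 1691.5996 kJ

1691.5996 kJ


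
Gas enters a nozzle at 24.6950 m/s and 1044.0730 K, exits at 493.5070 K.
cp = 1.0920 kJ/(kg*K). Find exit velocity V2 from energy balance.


dT = 550.5660 K
2*cp*1000*dT = 1202436.1440
V1^2 = 609.8430
V2 = sqrt(1203045.9870) = 1096.8345 m/s

1096.8345 m/s


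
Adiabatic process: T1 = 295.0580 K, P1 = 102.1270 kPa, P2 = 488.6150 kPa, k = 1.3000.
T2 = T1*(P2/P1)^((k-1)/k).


(k-1)/k = 0.2308
(P2/P1)^exp = 1.4351
T2 = 295.0580 * 1.4351 = 423.4385 K

423.4385 K


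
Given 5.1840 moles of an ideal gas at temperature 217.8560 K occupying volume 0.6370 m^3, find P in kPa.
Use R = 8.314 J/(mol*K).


P = nRT/V = 5.1840 * 8.314 * 217.8560 / 0.6370
= 9389.5448 / 0.6370 = 14740.2587 Pa = 14.7403 kPa

14.7403 kPa


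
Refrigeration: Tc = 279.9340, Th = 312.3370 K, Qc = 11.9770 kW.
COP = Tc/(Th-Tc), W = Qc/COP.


COP = 279.9340 / 32.4030 = 8.6391
W = 11.9770 / 8.6391 = 1.3864 kW

COP = 8.6391, W = 1.3864 kW


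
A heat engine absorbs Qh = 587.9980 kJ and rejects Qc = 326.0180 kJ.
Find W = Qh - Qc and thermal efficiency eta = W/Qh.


W = 587.9980 - 326.0180 = 261.9800 kJ
eta = 261.9800 / 587.9980 = 0.4455 = 44.5546%

W = 261.9800 kJ, eta = 44.5546%


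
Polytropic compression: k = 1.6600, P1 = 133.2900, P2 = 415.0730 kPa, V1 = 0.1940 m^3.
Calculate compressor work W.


(k-1)/k = 0.3976
(P2/P1)^exp = 1.5709
W = 2.5152 * 133.2900 * 0.1940 * (1.5709 - 1) = 37.1283 kJ

37.1283 kJ


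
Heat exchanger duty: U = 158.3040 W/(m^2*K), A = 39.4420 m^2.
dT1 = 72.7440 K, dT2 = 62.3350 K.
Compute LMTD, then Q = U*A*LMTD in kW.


LMTD = 67.4056 K
Q = 158.3040 * 39.4420 * 67.4056 = 420868.8864 W = 420.8689 kW

420.8689 kW


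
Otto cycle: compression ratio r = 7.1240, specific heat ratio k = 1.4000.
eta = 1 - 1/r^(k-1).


r^(k-1) = 2.1933
eta = 1 - 1/2.1933 = 0.5441 = 54.4057%

54.4057%


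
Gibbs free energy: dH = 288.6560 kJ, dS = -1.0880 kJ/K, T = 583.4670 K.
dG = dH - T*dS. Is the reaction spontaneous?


T*dS = 583.4670 * -1.0880 = -634.8121 kJ
dG = 288.6560 + 634.8121 = 923.4681 kJ (non-spontaneous)

dG = 923.4681 kJ, non-spontaneous


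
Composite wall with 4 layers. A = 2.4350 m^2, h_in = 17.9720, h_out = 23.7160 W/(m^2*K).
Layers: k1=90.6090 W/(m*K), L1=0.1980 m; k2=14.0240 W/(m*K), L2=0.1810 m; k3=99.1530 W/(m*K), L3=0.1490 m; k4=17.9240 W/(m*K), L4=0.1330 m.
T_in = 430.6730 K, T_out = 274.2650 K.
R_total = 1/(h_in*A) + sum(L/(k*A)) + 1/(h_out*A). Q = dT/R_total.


R_conv_in = 1/(17.9720*2.4350) = 0.0229
R_1 = 0.1980/(90.6090*2.4350) = 0.0009
R_2 = 0.1810/(14.0240*2.4350) = 0.0053
R_3 = 0.1490/(99.1530*2.4350) = 0.0006
R_4 = 0.1330/(17.9240*2.4350) = 0.0030
R_conv_out = 1/(23.7160*2.4350) = 0.0173
R_total = 0.0500 K/W
Q = 156.4080 / 0.0500 = 3126.3024 W

R_total = 0.0500 K/W, Q = 3126.3024 W


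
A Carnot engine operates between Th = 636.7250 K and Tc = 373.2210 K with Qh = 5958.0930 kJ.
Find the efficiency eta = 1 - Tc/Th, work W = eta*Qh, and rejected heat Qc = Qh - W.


eta = 1 - 373.2210/636.7250 = 0.4138
W = 0.4138 * 5958.0930 = 2465.7134 kJ
Qc = 5958.0930 - 2465.7134 = 3492.3796 kJ

eta = 41.3843%, W = 2465.7134 kJ, Qc = 3492.3796 kJ


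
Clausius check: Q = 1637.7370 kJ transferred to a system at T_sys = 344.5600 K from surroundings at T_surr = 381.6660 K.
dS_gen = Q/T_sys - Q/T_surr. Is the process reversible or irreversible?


dS_sys = 1637.7370/344.5600 = 4.7531 kJ/K
dS_surr = -1637.7370/381.6660 = -4.2910 kJ/K
dS_gen = 4.7531 - 4.2910 = 0.4621 kJ/K (irreversible)

dS_gen = 0.4621 kJ/K, irreversible


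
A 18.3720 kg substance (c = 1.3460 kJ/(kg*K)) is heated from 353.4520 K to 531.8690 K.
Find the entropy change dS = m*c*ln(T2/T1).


T2/T1 = 1.5048
ln(T2/T1) = 0.4086
dS = 18.3720 * 1.3460 * 0.4086 = 10.1054 kJ/K

10.1054 kJ/K


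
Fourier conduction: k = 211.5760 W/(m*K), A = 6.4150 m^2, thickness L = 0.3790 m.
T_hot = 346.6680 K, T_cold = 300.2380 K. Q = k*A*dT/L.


dT = 46.4300 K
Q = 211.5760 * 6.4150 * 46.4300 / 0.3790 = 166273.3078 W

166273.3078 W


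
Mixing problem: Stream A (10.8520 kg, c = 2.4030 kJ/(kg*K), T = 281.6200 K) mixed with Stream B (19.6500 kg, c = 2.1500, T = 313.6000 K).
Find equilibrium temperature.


num = 20592.7210
den = 68.3249
Tf = 301.3943 K

301.3943 K


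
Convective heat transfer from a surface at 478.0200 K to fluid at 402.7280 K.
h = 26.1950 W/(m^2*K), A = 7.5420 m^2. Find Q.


dT = 75.2920 K
Q = 26.1950 * 7.5420 * 75.2920 = 14874.8901 W

14874.8901 W


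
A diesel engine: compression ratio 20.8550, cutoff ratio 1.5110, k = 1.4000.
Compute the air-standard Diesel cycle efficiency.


r^(k-1) = 3.3704
rc^k = 1.7823
eta = 0.6756 = 67.5574%

67.5574%


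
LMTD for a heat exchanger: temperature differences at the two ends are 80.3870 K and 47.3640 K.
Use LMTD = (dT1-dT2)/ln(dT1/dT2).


dT1/dT2 = 1.6972
ln(dT1/dT2) = 0.5290
LMTD = 33.0230 / 0.5290 = 62.4265 K

62.4265 K


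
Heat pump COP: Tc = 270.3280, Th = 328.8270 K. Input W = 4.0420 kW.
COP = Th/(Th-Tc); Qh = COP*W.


COP = 328.8270 / 58.4990 = 5.6211
Qh = 5.6211 * 4.0420 = 22.7204 kW

COP = 5.6211, Qh = 22.7204 kW


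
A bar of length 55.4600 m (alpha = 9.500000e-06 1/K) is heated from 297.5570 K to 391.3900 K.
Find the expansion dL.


dT = 93.8330 K
dL = 9.500000e-06 * 55.4600 * 93.8330 = 0.049438 m
L_final = 55.509438 m

dL = 0.049438 m


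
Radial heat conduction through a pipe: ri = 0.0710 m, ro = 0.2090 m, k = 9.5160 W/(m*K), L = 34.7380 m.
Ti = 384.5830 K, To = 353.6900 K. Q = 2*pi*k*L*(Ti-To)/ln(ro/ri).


dT = 30.8930 K
ln(ro/ri) = 1.0797
Q = 2*pi*9.5160*34.7380*30.8930 / 1.0797 = 59431.1930 W

59431.1930 W


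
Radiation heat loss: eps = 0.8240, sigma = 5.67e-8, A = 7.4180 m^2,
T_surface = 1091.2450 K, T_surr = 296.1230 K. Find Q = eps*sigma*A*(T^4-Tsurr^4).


T^4 = 1.4180e+12
Tsurr^4 = 7.6893e+09
Q = 0.8240 * 5.67e-8 * 7.4180 * 1.4104e+12 = 488792.7969 W

488792.7969 W


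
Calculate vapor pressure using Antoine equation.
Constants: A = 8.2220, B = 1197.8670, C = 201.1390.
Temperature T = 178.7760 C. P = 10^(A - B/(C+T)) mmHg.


C+T = 379.9150
B/(C+T) = 3.1530
log10(P) = 8.2220 - 3.1530 = 5.0690
P = 10^5.0690 = 117223.0853 mmHg

117223.0853 mmHg


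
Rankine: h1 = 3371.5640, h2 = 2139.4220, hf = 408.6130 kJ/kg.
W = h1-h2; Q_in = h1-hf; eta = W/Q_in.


W = 1232.1420 kJ/kg
Q_in = 2962.9510 kJ/kg
eta = 0.4158 = 41.5850%

eta = 41.5850%


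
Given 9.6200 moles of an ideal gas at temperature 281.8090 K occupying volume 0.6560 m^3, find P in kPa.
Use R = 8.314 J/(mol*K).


P = nRT/V = 9.6200 * 8.314 * 281.8090 / 0.6560
= 22539.2755 / 0.6560 = 34358.6516 Pa = 34.3587 kPa

34.3587 kPa


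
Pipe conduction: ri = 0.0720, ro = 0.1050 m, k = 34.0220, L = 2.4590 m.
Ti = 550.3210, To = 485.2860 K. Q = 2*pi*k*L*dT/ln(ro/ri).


dT = 65.0350 K
ln(ro/ri) = 0.3773
Q = 2*pi*34.0220*2.4590*65.0350 / 0.3773 = 90607.7231 W

90607.7231 W


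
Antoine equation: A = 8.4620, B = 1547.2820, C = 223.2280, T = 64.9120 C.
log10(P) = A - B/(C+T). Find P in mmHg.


C+T = 288.1400
B/(C+T) = 5.3699
log10(P) = 8.4620 - 5.3699 = 3.0921
P = 10^3.0921 = 1236.2418 mmHg

1236.2418 mmHg


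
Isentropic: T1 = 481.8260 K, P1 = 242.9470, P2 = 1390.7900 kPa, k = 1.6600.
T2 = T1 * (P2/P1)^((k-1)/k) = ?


(k-1)/k = 0.3976
(P2/P1)^exp = 2.0011
T2 = 481.8260 * 2.0011 = 964.1938 K

964.1938 K


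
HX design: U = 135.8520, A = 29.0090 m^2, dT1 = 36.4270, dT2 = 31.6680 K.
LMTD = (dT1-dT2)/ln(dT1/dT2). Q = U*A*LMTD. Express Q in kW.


LMTD = 33.9920 K
Q = 135.8520 * 29.0090 * 33.9920 = 133960.0958 W = 133.9601 kW

133.9601 kW


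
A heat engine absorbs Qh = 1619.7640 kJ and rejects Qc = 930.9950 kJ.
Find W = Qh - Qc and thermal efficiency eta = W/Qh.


W = 1619.7640 - 930.9950 = 688.7690 kJ
eta = 688.7690 / 1619.7640 = 0.4252 = 42.5228%

W = 688.7690 kJ, eta = 42.5228%


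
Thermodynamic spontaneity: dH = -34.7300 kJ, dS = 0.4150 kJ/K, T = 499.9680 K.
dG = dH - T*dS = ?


T*dS = 499.9680 * 0.4150 = 207.4867 kJ
dG = -34.7300 - 207.4867 = -242.2167 kJ (spontaneous)

dG = -242.2167 kJ, spontaneous


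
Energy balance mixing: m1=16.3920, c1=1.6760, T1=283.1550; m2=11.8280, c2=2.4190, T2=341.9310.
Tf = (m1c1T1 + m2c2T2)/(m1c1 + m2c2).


num = 17562.4216
den = 56.0849
Tf = 313.1398 K

313.1398 K


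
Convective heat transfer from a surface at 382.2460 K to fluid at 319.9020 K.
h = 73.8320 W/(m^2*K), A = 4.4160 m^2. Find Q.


dT = 62.3440 K
Q = 73.8320 * 4.4160 * 62.3440 = 20326.7694 W

20326.7694 W


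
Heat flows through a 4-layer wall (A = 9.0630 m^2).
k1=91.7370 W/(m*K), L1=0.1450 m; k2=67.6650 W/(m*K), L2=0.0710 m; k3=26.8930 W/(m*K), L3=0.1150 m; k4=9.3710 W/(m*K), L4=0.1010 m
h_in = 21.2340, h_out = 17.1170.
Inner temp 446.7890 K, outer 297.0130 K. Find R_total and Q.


R_conv_in = 1/(21.2340*9.0630) = 0.0052
R_1 = 0.1450/(91.7370*9.0630) = 0.0002
R_2 = 0.0710/(67.6650*9.0630) = 0.0001
R_3 = 0.1150/(26.8930*9.0630) = 0.0005
R_4 = 0.1010/(9.3710*9.0630) = 0.0012
R_conv_out = 1/(17.1170*9.0630) = 0.0064
R_total = 0.0136 K/W
Q = 149.7760 / 0.0136 = 11018.0396 W

R_total = 0.0136 K/W, Q = 11018.0396 W


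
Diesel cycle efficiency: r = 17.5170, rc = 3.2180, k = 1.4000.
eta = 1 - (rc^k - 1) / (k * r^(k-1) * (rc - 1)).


r^(k-1) = 3.1433
rc^k = 5.1359
eta = 0.5763 = 57.6258%

57.6258%


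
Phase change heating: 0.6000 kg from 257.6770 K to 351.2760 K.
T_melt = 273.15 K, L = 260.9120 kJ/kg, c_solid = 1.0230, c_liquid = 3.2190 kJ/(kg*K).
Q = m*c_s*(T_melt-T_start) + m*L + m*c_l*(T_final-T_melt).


Q1 (sensible, solid) = 0.6000 * 1.0230 * 15.4730 = 9.4973 kJ
Q2 (latent) = 0.6000 * 260.9120 = 156.5472 kJ
Q3 (sensible, liquid) = 0.6000 * 3.2190 * 78.1260 = 150.8926 kJ
Q_total = 316.9371 kJ

316.9371 kJ


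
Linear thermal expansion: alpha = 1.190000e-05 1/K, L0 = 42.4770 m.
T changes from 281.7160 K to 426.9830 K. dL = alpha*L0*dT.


dT = 145.2670 K
dL = 1.190000e-05 * 42.4770 * 145.2670 = 0.073429 m
L_final = 42.550429 m

dL = 0.073429 m


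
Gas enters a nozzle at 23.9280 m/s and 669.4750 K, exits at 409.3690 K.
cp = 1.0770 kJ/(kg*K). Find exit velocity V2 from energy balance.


dT = 260.1060 K
2*cp*1000*dT = 560268.3240
V1^2 = 572.5492
V2 = sqrt(560840.8732) = 748.8931 m/s

748.8931 m/s


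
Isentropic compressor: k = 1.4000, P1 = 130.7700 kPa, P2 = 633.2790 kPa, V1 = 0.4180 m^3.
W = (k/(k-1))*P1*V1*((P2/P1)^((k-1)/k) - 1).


(k-1)/k = 0.2857
(P2/P1)^exp = 1.5694
W = 3.5000 * 130.7700 * 0.4180 * (1.5694 - 1) = 108.9394 kJ

108.9394 kJ


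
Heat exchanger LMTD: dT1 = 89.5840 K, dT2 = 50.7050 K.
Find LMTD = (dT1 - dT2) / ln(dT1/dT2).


dT1/dT2 = 1.7668
ln(dT1/dT2) = 0.5692
LMTD = 38.8790 / 0.5692 = 68.3104 K

68.3104 K


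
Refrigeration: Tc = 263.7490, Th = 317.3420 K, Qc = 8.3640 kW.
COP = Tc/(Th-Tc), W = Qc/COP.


COP = 263.7490 / 53.5930 = 4.9213
W = 8.3640 / 4.9213 = 1.6995 kW

COP = 4.9213, W = 1.6995 kW


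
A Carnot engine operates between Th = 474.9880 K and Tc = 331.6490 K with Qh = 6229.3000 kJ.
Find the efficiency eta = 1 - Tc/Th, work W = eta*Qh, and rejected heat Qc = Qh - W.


eta = 1 - 331.6490/474.9880 = 0.3018
W = 0.3018 * 6229.3000 = 1879.8404 kJ
Qc = 6229.3000 - 1879.8404 = 4349.4596 kJ

eta = 30.1774%, W = 1879.8404 kJ, Qc = 4349.4596 kJ


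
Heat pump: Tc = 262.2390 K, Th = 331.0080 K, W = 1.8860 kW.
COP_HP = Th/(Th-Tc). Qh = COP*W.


COP = 331.0080 / 68.7690 = 4.8133
Qh = 4.8133 * 1.8860 = 9.0779 kW

COP = 4.8133, Qh = 9.0779 kW


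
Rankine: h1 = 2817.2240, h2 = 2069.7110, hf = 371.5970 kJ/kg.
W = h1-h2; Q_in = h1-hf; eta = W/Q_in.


W = 747.5130 kJ/kg
Q_in = 2445.6270 kJ/kg
eta = 0.3057 = 30.5653%

eta = 30.5653%


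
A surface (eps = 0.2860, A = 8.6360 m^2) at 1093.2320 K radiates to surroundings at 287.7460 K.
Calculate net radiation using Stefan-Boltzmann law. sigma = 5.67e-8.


T^4 = 1.4284e+12
Tsurr^4 = 6.8555e+09
Q = 0.2860 * 5.67e-8 * 8.6360 * 1.4215e+12 = 199077.2773 W

199077.2773 W


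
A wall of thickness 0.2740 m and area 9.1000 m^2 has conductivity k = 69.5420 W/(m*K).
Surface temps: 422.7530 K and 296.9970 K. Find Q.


dT = 125.7560 K
Q = 69.5420 * 9.1000 * 125.7560 / 0.2740 = 290446.8837 W

290446.8837 W


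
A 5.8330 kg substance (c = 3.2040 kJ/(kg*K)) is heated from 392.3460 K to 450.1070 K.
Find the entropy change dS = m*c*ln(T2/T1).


T2/T1 = 1.1472
ln(T2/T1) = 0.1373
dS = 5.8330 * 3.2040 * 0.1373 = 2.5668 kJ/K

2.5668 kJ/K


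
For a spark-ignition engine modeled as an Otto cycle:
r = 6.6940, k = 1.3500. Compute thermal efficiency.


r^(k-1) = 1.9453
eta = 1 - 1/1.9453 = 0.4859 = 48.5945%

48.5945%


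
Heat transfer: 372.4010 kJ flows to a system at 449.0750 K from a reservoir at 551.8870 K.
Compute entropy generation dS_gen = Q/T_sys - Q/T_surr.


dS_sys = 372.4010/449.0750 = 0.8293 kJ/K
dS_surr = -372.4010/551.8870 = -0.6748 kJ/K
dS_gen = 0.8293 - 0.6748 = 0.1545 kJ/K (irreversible)

dS_gen = 0.1545 kJ/K, irreversible


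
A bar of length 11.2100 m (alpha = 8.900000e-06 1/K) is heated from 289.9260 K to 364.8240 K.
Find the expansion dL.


dT = 74.8980 K
dL = 8.900000e-06 * 11.2100 * 74.8980 = 0.007472 m
L_final = 11.217472 m

dL = 0.007472 m


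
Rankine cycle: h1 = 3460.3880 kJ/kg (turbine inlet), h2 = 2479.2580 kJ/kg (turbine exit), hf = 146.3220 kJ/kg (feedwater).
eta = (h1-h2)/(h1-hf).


W = 981.1300 kJ/kg
Q_in = 3314.0660 kJ/kg
eta = 0.2961 = 29.6050%

eta = 29.6050%


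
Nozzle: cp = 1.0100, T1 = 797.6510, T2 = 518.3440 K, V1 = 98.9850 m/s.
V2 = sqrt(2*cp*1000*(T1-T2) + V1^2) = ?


dT = 279.3070 K
2*cp*1000*dT = 564200.1400
V1^2 = 9798.0302
V2 = sqrt(573998.1702) = 757.6267 m/s

757.6267 m/s


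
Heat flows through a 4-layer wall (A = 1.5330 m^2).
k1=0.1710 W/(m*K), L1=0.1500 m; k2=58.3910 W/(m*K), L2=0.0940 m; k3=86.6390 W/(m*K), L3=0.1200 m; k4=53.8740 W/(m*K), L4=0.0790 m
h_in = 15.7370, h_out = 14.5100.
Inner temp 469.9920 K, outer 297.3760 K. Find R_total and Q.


R_conv_in = 1/(15.7370*1.5330) = 0.0415
R_1 = 0.1500/(0.1710*1.5330) = 0.5722
R_2 = 0.0940/(58.3910*1.5330) = 0.0011
R_3 = 0.1200/(86.6390*1.5330) = 0.0009
R_4 = 0.0790/(53.8740*1.5330) = 0.0010
R_conv_out = 1/(14.5100*1.5330) = 0.0450
R_total = 0.6615 K/W
Q = 172.6160 / 0.6615 = 260.9367 W

R_total = 0.6615 K/W, Q = 260.9367 W


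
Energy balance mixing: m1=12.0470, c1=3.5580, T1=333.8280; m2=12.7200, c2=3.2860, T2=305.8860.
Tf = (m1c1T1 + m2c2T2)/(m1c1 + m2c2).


num = 27094.3436
den = 84.6611
Tf = 320.0328 K

320.0328 K


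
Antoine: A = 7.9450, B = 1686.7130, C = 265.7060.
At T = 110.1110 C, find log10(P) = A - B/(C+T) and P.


C+T = 375.8170
B/(C+T) = 4.4881
log10(P) = 7.9450 - 4.4881 = 3.4569
P = 10^3.4569 = 2863.3655 mmHg

2863.3655 mmHg


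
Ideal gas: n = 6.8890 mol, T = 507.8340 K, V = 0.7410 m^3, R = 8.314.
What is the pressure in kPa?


P = nRT/V = 6.8890 * 8.314 * 507.8340 / 0.7410
= 29086.2665 / 0.7410 = 39252.7213 Pa = 39.2527 kPa

39.2527 kPa


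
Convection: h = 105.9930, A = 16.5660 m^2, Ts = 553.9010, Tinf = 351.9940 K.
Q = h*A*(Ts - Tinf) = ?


dT = 201.9070 K
Q = 105.9930 * 16.5660 * 201.9070 = 354524.4708 W

354524.4708 W


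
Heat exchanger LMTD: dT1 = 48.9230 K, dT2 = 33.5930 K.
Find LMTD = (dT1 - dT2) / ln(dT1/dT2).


dT1/dT2 = 1.4563
ln(dT1/dT2) = 0.3759
LMTD = 15.3300 / 0.3759 = 40.7789 K

40.7789 K


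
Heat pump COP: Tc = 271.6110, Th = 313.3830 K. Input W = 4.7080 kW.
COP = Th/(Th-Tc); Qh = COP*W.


COP = 313.3830 / 41.7720 = 7.5022
Qh = 7.5022 * 4.7080 = 35.3205 kW

COP = 7.5022, Qh = 35.3205 kW


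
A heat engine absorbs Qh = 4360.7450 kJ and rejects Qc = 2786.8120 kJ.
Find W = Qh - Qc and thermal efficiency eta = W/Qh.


W = 4360.7450 - 2786.8120 = 1573.9330 kJ
eta = 1573.9330 / 4360.7450 = 0.3609 = 36.0932%

W = 1573.9330 kJ, eta = 36.0932%


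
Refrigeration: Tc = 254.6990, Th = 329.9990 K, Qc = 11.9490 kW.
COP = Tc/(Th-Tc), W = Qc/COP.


COP = 254.6990 / 75.3000 = 3.3825
W = 11.9490 / 3.3825 = 3.5326 kW

COP = 3.3825, W = 3.5326 kW


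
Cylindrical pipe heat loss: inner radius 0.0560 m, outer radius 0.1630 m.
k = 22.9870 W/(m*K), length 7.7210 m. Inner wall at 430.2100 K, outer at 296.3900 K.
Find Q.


dT = 133.8200 K
ln(ro/ri) = 1.0684
Q = 2*pi*22.9870*7.7210*133.8200 / 1.0684 = 139676.5400 W

139676.5400 W


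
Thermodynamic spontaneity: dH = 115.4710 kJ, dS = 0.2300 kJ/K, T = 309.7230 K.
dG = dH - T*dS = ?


T*dS = 309.7230 * 0.2300 = 71.2363 kJ
dG = 115.4710 - 71.2363 = 44.2347 kJ (non-spontaneous)

dG = 44.2347 kJ, non-spontaneous


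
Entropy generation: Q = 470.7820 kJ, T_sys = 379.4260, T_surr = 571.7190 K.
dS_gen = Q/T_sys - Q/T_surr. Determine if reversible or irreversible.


dS_sys = 470.7820/379.4260 = 1.2408 kJ/K
dS_surr = -470.7820/571.7190 = -0.8234 kJ/K
dS_gen = 1.2408 - 0.8234 = 0.4173 kJ/K (irreversible)

dS_gen = 0.4173 kJ/K, irreversible


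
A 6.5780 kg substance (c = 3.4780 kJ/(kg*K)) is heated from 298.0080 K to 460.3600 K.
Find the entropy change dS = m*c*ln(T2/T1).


T2/T1 = 1.5448
ln(T2/T1) = 0.4349
dS = 6.5780 * 3.4780 * 0.4349 = 9.9495 kJ/K

9.9495 kJ/K


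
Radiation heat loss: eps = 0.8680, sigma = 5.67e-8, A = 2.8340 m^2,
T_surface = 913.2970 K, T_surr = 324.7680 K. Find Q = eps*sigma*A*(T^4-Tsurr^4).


T^4 = 6.9574e+11
Tsurr^4 = 1.1125e+10
Q = 0.8680 * 5.67e-8 * 2.8340 * 6.8462e+11 = 95488.3361 W

95488.3361 W


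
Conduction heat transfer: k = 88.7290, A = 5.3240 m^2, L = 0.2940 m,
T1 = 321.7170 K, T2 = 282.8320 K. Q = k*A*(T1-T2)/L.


dT = 38.8850 K
Q = 88.7290 * 5.3240 * 38.8850 / 0.2940 = 62479.6239 W

62479.6239 W


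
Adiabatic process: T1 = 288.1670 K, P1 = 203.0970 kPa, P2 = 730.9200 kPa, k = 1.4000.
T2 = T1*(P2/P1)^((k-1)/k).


(k-1)/k = 0.2857
(P2/P1)^exp = 1.4418
T2 = 288.1670 * 1.4418 = 415.4788 K

415.4788 K


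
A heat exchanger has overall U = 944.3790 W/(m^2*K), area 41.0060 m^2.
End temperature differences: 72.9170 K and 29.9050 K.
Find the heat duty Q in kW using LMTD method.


LMTD = 48.2578 K
Q = 944.3790 * 41.0060 * 48.2578 = 1868793.6552 W = 1868.7937 kW

1868.7937 kW


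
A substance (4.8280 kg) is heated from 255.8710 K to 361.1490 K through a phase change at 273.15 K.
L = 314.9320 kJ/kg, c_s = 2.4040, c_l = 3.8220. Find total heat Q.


Q1 (sensible, solid) = 4.8280 * 2.4040 * 17.2790 = 200.5489 kJ
Q2 (latent) = 4.8280 * 314.9320 = 1520.4917 kJ
Q3 (sensible, liquid) = 4.8280 * 3.8220 * 87.9990 = 1623.8118 kJ
Q_total = 3344.8524 kJ

3344.8524 kJ


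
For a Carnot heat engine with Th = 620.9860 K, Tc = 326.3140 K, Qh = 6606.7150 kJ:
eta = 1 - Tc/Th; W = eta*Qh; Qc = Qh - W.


eta = 1 - 326.3140/620.9860 = 0.4745
W = 0.4745 * 6606.7150 = 3135.0367 kJ
Qc = 6606.7150 - 3135.0367 = 3471.6783 kJ

eta = 47.4523%, W = 3135.0367 kJ, Qc = 3471.6783 kJ


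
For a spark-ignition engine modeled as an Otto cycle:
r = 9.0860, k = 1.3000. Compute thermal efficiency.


r^(k-1) = 1.9387
eta = 1 - 1/1.9387 = 0.4842 = 48.4192%

48.4192%


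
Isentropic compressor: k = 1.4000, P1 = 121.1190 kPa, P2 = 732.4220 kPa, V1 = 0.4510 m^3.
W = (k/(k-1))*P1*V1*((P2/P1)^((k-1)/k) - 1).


(k-1)/k = 0.2857
(P2/P1)^exp = 1.6722
W = 3.5000 * 121.1190 * 0.4510 * (1.6722 - 1) = 128.5239 kJ

128.5239 kJ


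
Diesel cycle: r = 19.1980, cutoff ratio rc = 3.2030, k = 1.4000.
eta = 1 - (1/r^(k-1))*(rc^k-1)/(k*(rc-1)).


r^(k-1) = 3.2606
rc^k = 5.1025
eta = 0.5921 = 59.2057%

59.2057%


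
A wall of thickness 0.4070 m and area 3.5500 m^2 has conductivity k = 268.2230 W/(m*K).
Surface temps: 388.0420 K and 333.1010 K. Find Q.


dT = 54.9410 K
Q = 268.2230 * 3.5500 * 54.9410 / 0.4070 = 128536.5146 W

128536.5146 W


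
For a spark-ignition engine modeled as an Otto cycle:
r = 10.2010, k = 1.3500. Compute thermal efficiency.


r^(k-1) = 2.2544
eta = 1 - 1/2.2544 = 0.5564 = 55.6417%

55.6417%


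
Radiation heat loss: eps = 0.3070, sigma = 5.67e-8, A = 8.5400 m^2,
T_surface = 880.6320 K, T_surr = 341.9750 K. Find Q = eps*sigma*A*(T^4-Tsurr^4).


T^4 = 6.0142e+11
Tsurr^4 = 1.3677e+10
Q = 0.3070 * 5.67e-8 * 8.5400 * 5.8774e+11 = 87370.9517 W

87370.9517 W


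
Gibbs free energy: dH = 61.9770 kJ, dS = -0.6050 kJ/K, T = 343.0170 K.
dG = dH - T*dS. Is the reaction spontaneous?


T*dS = 343.0170 * -0.6050 = -207.5253 kJ
dG = 61.9770 + 207.5253 = 269.5023 kJ (non-spontaneous)

dG = 269.5023 kJ, non-spontaneous


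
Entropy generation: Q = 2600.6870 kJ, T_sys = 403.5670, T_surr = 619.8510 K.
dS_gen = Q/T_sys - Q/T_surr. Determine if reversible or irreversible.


dS_sys = 2600.6870/403.5670 = 6.4443 kJ/K
dS_surr = -2600.6870/619.8510 = -4.1957 kJ/K
dS_gen = 6.4443 - 4.1957 = 2.2486 kJ/K (irreversible)

dS_gen = 2.2486 kJ/K, irreversible


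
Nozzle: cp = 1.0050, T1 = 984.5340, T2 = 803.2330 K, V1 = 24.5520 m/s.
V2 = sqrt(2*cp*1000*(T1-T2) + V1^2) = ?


dT = 181.3010 K
2*cp*1000*dT = 364415.0100
V1^2 = 602.8007
V2 = sqrt(365017.8107) = 604.1670 m/s

604.1670 m/s


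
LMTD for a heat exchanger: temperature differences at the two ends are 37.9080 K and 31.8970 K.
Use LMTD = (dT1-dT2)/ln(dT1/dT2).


dT1/dT2 = 1.1885
ln(dT1/dT2) = 0.1727
LMTD = 6.0110 / 0.1727 = 34.8161 K

34.8161 K


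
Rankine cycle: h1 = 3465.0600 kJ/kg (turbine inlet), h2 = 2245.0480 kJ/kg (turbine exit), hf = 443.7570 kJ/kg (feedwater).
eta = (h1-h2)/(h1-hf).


W = 1220.0120 kJ/kg
Q_in = 3021.3030 kJ/kg
eta = 0.4038 = 40.3803%

eta = 40.3803%


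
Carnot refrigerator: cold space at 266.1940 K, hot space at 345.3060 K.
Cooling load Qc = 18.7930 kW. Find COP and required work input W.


COP = 266.1940 / 79.1120 = 3.3648
W = 18.7930 / 3.3648 = 5.5852 kW

COP = 3.3648, W = 5.5852 kW


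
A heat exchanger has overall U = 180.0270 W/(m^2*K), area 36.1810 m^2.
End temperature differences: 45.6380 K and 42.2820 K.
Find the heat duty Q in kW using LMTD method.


LMTD = 43.9386 K
Q = 180.0270 * 36.1810 * 43.9386 = 286196.8400 W = 286.1968 kW

286.1968 kW


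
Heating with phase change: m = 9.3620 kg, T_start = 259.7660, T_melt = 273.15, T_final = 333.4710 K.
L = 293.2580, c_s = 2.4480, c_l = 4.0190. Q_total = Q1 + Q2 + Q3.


Q1 (sensible, solid) = 9.3620 * 2.4480 * 13.3840 = 306.7369 kJ
Q2 (latent) = 9.3620 * 293.2580 = 2745.4814 kJ
Q3 (sensible, liquid) = 9.3620 * 4.0190 * 60.3210 = 2269.6306 kJ
Q_total = 5321.8489 kJ

5321.8489 kJ


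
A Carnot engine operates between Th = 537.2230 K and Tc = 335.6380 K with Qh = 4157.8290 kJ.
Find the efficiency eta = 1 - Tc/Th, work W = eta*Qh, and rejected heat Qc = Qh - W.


eta = 1 - 335.6380/537.2230 = 0.3752
W = 0.3752 * 4157.8290 = 1560.1640 kJ
Qc = 4157.8290 - 1560.1640 = 2597.6650 kJ

eta = 37.5235%, W = 1560.1640 kJ, Qc = 2597.6650 kJ


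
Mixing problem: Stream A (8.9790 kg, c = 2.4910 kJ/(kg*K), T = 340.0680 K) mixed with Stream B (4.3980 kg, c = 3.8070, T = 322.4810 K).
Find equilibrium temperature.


num = 13005.5546
den = 39.1099
Tf = 332.5389 K

332.5389 K


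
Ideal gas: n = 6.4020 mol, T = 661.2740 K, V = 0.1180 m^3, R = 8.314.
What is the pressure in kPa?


P = nRT/V = 6.4020 * 8.314 * 661.2740 / 0.1180
= 35197.1207 / 0.1180 = 298280.6839 Pa = 298.2807 kPa

298.2807 kPa


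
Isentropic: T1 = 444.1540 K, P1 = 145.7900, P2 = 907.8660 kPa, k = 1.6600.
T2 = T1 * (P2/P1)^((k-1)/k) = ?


(k-1)/k = 0.3976
(P2/P1)^exp = 2.0692
T2 = 444.1540 * 2.0692 = 919.0459 K

919.0459 K


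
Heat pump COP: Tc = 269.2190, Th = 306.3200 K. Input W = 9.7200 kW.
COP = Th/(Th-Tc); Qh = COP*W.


COP = 306.3200 / 37.1010 = 8.2564
Qh = 8.2564 * 9.7200 = 80.2520 kW

COP = 8.2564, Qh = 80.2520 kW


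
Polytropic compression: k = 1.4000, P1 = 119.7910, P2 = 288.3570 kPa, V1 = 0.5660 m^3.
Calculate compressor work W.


(k-1)/k = 0.2857
(P2/P1)^exp = 1.2853
W = 3.5000 * 119.7910 * 0.5660 * (1.2853 - 1) = 67.7015 kJ

67.7015 kJ


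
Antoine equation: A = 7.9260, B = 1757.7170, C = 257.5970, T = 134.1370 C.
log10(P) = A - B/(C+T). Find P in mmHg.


C+T = 391.7340
B/(C+T) = 4.4870
log10(P) = 7.9260 - 4.4870 = 3.4390
P = 10^3.4390 = 2747.7885 mmHg

2747.7885 mmHg


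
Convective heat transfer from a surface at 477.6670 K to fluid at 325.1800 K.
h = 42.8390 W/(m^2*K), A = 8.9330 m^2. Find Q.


dT = 152.4870 K
Q = 42.8390 * 8.9330 * 152.4870 = 58353.8452 W

58353.8452 W


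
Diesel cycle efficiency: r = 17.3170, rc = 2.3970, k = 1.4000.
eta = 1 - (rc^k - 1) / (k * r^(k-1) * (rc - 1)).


r^(k-1) = 3.1289
rc^k = 3.4004
eta = 0.6077 = 60.7737%

60.7737%


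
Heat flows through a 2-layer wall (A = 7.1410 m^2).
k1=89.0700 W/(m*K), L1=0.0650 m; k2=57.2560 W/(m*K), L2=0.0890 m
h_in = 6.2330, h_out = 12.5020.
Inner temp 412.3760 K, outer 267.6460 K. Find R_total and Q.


R_conv_in = 1/(6.2330*7.1410) = 0.0225
R_1 = 0.0650/(89.0700*7.1410) = 0.0001
R_2 = 0.0890/(57.2560*7.1410) = 0.0002
R_conv_out = 1/(12.5020*7.1410) = 0.0112
R_total = 0.0340 K/W
Q = 144.7300 / 0.0340 = 4258.2770 W

R_total = 0.0340 K/W, Q = 4258.2770 W


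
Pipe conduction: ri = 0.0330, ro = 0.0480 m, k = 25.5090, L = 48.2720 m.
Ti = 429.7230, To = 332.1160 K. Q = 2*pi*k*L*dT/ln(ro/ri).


dT = 97.6070 K
ln(ro/ri) = 0.3747
Q = 2*pi*25.5090*48.2720*97.6070 / 0.3747 = 2015456.6390 W

2015456.6390 W


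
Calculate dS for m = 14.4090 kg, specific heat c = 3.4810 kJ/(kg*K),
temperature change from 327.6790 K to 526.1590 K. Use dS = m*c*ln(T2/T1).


T2/T1 = 1.6057
ln(T2/T1) = 0.4736
dS = 14.4090 * 3.4810 * 0.4736 = 23.7531 kJ/K

23.7531 kJ/K


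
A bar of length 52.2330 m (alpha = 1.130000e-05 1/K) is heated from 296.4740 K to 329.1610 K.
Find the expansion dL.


dT = 32.6870 K
dL = 1.130000e-05 * 52.2330 * 32.6870 = 0.019293 m
L_final = 52.252293 m

dL = 0.019293 m


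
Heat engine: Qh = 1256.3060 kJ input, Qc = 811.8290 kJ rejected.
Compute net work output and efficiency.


W = 1256.3060 - 811.8290 = 444.4770 kJ
eta = 444.4770 / 1256.3060 = 0.3538 = 35.3797%

W = 444.4770 kJ, eta = 35.3797%


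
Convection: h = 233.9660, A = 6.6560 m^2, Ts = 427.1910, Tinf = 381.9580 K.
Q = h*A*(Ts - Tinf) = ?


dT = 45.2330 K
Q = 233.9660 * 6.6560 * 45.2330 = 70440.3420 W

70440.3420 W


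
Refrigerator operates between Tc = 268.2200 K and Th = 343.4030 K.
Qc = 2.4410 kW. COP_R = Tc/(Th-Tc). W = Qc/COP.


COP = 268.2200 / 75.1830 = 3.5676
W = 2.4410 / 3.5676 = 0.6842 kW

COP = 3.5676, W = 0.6842 kW


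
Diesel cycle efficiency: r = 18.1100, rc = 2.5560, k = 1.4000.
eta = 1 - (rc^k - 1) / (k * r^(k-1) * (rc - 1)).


r^(k-1) = 3.1854
rc^k = 3.7204
eta = 0.6080 = 60.7968%

60.7968%


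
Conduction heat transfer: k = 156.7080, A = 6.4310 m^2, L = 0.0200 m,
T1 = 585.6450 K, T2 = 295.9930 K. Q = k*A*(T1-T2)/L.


dT = 289.6520 K
Q = 156.7080 * 6.4310 * 289.6520 / 0.0200 = 1.4595e+07 W

1.4595e+07 W


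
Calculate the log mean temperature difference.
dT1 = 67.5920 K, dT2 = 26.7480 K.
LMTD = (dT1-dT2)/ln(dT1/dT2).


dT1/dT2 = 2.5270
ln(dT1/dT2) = 0.9270
LMTD = 40.8440 / 0.9270 = 44.0590 K

44.0590 K


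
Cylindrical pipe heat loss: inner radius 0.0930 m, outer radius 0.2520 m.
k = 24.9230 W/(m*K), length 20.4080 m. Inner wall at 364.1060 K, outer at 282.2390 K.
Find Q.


dT = 81.8670 K
ln(ro/ri) = 0.9968
Q = 2*pi*24.9230*20.4080*81.8670 / 0.9968 = 262463.2997 W

262463.2997 W


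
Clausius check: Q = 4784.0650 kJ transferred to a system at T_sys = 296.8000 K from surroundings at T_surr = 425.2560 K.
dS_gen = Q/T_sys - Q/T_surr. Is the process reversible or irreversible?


dS_sys = 4784.0650/296.8000 = 16.1188 kJ/K
dS_surr = -4784.0650/425.2560 = -11.2498 kJ/K
dS_gen = 16.1188 - 11.2498 = 4.8690 kJ/K (irreversible)

dS_gen = 4.8690 kJ/K, irreversible


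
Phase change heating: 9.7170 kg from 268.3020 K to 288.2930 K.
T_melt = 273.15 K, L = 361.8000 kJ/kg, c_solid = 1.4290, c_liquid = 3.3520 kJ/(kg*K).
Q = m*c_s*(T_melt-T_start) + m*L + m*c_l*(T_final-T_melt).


Q1 (sensible, solid) = 9.7170 * 1.4290 * 4.8480 = 67.3174 kJ
Q2 (latent) = 9.7170 * 361.8000 = 3515.6106 kJ
Q3 (sensible, liquid) = 9.7170 * 3.3520 * 15.1430 = 493.2285 kJ
Q_total = 4076.1564 kJ

4076.1564 kJ


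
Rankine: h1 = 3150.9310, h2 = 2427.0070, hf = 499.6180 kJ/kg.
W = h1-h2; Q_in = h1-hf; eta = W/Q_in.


W = 723.9240 kJ/kg
Q_in = 2651.3130 kJ/kg
eta = 0.2730 = 27.3044%

eta = 27.3044%


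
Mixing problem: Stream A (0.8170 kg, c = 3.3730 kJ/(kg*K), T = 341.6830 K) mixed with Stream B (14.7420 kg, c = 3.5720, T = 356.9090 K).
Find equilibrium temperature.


num = 19735.8553
den = 55.4142
Tf = 356.1518 K

356.1518 K


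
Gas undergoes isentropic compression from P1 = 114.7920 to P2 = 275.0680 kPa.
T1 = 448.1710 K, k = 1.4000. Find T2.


(k-1)/k = 0.2857
(P2/P1)^exp = 1.2836
T2 = 448.1710 * 1.2836 = 575.2816 K

575.2816 K


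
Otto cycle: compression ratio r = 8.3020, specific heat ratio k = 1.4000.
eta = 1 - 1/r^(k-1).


r^(k-1) = 2.3317
eta = 1 - 1/2.3317 = 0.5711 = 57.1129%

57.1129%


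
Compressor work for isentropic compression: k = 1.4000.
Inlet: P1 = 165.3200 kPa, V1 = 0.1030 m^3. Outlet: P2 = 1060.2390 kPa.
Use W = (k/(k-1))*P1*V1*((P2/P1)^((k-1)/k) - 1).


(k-1)/k = 0.2857
(P2/P1)^exp = 1.7006
W = 3.5000 * 165.3200 * 0.1030 * (1.7006 - 1) = 41.7523 kJ

41.7523 kJ


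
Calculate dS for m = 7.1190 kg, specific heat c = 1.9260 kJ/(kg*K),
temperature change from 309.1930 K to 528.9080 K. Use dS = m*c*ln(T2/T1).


T2/T1 = 1.7106
ln(T2/T1) = 0.5368
dS = 7.1190 * 1.9260 * 0.5368 = 7.3608 kJ/K

7.3608 kJ/K


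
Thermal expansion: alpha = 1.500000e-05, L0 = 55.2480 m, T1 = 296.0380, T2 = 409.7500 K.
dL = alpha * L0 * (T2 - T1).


dT = 113.7120 K
dL = 1.500000e-05 * 55.2480 * 113.7120 = 0.094235 m
L_final = 55.342235 m

dL = 0.094235 m


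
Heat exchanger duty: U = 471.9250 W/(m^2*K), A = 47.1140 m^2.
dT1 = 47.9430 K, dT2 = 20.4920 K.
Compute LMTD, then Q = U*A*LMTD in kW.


LMTD = 32.2961 K
Q = 471.9250 * 47.1140 * 32.2961 = 718080.8164 W = 718.0808 kW

718.0808 kW


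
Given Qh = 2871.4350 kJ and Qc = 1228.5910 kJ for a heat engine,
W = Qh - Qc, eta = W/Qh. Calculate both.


W = 2871.4350 - 1228.5910 = 1642.8440 kJ
eta = 1642.8440 / 2871.4350 = 0.5721 = 57.2133%

W = 1642.8440 kJ, eta = 57.2133%


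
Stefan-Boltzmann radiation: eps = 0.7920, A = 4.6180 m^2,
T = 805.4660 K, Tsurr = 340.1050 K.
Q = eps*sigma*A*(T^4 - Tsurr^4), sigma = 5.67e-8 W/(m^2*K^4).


T^4 = 4.2091e+11
Tsurr^4 = 1.3380e+10
Q = 0.7920 * 5.67e-8 * 4.6180 * 4.0753e+11 = 84512.6036 W

84512.6036 W


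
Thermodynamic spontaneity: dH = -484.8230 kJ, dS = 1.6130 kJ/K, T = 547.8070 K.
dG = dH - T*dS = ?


T*dS = 547.8070 * 1.6130 = 883.6127 kJ
dG = -484.8230 - 883.6127 = -1368.4357 kJ (spontaneous)

dG = -1368.4357 kJ, spontaneous


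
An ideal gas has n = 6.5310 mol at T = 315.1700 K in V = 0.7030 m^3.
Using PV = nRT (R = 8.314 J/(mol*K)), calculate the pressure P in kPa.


P = nRT/V = 6.5310 * 8.314 * 315.1700 / 0.7030
= 17113.3320 / 0.7030 = 24343.2888 Pa = 24.3433 kPa

24.3433 kPa


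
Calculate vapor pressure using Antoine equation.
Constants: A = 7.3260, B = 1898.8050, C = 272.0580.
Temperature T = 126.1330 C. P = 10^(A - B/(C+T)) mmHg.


C+T = 398.1910
B/(C+T) = 4.7686
log10(P) = 7.3260 - 4.7686 = 2.5574
P = 10^2.5574 = 360.9289 mmHg

360.9289 mmHg


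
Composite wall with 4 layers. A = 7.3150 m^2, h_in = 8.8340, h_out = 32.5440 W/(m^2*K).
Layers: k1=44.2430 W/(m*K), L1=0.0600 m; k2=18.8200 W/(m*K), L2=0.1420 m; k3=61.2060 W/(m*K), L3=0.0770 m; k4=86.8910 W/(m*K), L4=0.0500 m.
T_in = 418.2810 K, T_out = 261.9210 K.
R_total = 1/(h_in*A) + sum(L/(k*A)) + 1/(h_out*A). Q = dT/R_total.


R_conv_in = 1/(8.8340*7.3150) = 0.0155
R_1 = 0.0600/(44.2430*7.3150) = 0.0002
R_2 = 0.1420/(18.8200*7.3150) = 0.0010
R_3 = 0.0770/(61.2060*7.3150) = 0.0002
R_4 = 0.0500/(86.8910*7.3150) = 7.8665e-05
R_conv_out = 1/(32.5440*7.3150) = 0.0042
R_total = 0.0211 K/W
Q = 156.3600 / 0.0211 = 7395.3372 W

R_total = 0.0211 K/W, Q = 7395.3372 W


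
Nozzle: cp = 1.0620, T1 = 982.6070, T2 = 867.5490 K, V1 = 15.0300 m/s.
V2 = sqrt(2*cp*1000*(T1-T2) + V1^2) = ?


dT = 115.0580 K
2*cp*1000*dT = 244383.1920
V1^2 = 225.9009
V2 = sqrt(244609.0929) = 494.5797 m/s

494.5797 m/s


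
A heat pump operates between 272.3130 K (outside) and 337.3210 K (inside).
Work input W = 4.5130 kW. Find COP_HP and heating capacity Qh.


COP = 337.3210 / 65.0080 = 5.1889
Qh = 5.1889 * 4.5130 = 23.4176 kW

COP = 5.1889, Qh = 23.4176 kW


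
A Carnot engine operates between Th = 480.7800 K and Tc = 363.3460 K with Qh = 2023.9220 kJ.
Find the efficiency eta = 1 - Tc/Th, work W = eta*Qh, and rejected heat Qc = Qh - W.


eta = 1 - 363.3460/480.7800 = 0.2443
W = 0.2443 * 2023.9220 = 494.3576 kJ
Qc = 2023.9220 - 494.3576 = 1529.5644 kJ

eta = 24.4257%, W = 494.3576 kJ, Qc = 1529.5644 kJ


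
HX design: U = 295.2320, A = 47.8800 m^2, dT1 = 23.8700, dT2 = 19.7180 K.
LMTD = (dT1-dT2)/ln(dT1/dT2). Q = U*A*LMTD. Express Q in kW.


LMTD = 21.7279 K
Q = 295.2320 * 47.8800 * 21.7279 = 307139.5768 W = 307.1396 kW

307.1396 kW


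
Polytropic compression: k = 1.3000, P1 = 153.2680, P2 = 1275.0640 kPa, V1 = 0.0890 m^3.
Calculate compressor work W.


(k-1)/k = 0.2308
(P2/P1)^exp = 1.6305
W = 4.3333 * 153.2680 * 0.0890 * (1.6305 - 1) = 37.2703 kJ

37.2703 kJ


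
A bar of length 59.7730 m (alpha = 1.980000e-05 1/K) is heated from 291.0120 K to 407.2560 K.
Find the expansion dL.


dT = 116.2440 K
dL = 1.980000e-05 * 59.7730 * 116.2440 = 0.137575 m
L_final = 59.910575 m

dL = 0.137575 m


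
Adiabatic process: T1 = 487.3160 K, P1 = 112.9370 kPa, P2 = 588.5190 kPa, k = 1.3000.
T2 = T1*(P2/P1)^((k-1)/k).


(k-1)/k = 0.2308
(P2/P1)^exp = 1.4637
T2 = 487.3160 * 1.4637 = 713.2713 K

713.2713 K


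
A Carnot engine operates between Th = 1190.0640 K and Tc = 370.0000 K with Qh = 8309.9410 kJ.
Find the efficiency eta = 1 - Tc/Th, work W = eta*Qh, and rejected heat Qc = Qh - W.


eta = 1 - 370.0000/1190.0640 = 0.6891
W = 0.6891 * 8309.9410 = 5726.3168 kJ
Qc = 8309.9410 - 5726.3168 = 2583.6242 kJ

eta = 68.9092%, W = 5726.3168 kJ, Qc = 2583.6242 kJ


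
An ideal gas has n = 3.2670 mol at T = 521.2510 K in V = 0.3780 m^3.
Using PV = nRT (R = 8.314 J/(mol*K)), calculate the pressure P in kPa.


P = nRT/V = 3.2670 * 8.314 * 521.2510 / 0.3780
= 14158.1352 / 0.3780 = 37455.3842 Pa = 37.4554 kPa

37.4554 kPa


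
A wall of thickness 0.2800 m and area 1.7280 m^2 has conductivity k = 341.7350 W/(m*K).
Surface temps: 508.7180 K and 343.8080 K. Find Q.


dT = 164.9100 K
Q = 341.7350 * 1.7280 * 164.9100 / 0.2800 = 347794.0592 W

347794.0592 W


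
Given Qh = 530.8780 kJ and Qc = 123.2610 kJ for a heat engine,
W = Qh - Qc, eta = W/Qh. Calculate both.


W = 530.8780 - 123.2610 = 407.6170 kJ
eta = 407.6170 / 530.8780 = 0.7678 = 76.7817%

W = 407.6170 kJ, eta = 76.7817%


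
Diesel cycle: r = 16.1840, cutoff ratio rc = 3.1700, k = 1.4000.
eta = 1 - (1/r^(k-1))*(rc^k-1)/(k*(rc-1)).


r^(k-1) = 3.0453
rc^k = 5.0290
eta = 0.5645 = 56.4511%

56.4511%


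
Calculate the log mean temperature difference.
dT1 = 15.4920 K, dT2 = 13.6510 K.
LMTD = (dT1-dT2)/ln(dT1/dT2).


dT1/dT2 = 1.1349
ln(dT1/dT2) = 0.1265
LMTD = 1.8410 / 0.1265 = 14.5521 K

14.5521 K


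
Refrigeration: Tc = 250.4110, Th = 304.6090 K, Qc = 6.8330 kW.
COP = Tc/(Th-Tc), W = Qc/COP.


COP = 250.4110 / 54.1980 = 4.6203
W = 6.8330 / 4.6203 = 1.4789 kW

COP = 4.6203, W = 1.4789 kW


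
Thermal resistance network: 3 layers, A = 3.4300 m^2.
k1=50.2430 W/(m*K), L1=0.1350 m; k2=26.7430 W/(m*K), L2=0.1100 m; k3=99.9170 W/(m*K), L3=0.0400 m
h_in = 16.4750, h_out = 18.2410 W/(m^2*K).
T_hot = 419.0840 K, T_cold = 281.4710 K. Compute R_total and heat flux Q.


R_conv_in = 1/(16.4750*3.4300) = 0.0177
R_1 = 0.1350/(50.2430*3.4300) = 0.0008
R_2 = 0.1100/(26.7430*3.4300) = 0.0012
R_3 = 0.0400/(99.9170*3.4300) = 0.0001
R_conv_out = 1/(18.2410*3.4300) = 0.0160
R_total = 0.0358 K/W
Q = 137.6130 / 0.0358 = 3846.2538 W

R_total = 0.0358 K/W, Q = 3846.2538 W


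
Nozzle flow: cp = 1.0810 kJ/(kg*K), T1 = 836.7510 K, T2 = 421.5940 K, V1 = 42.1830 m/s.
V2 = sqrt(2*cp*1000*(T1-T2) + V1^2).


dT = 415.1570 K
2*cp*1000*dT = 897569.4340
V1^2 = 1779.4055
V2 = sqrt(899348.8395) = 948.3400 m/s

948.3400 m/s


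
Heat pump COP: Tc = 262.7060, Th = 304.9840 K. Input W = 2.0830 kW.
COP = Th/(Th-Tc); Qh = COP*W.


COP = 304.9840 / 42.2780 = 7.2138
Qh = 7.2138 * 2.0830 = 15.0263 kW

COP = 7.2138, Qh = 15.0263 kW


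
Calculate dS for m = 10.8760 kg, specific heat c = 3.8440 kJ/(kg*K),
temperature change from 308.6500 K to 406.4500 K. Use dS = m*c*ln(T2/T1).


T2/T1 = 1.3169
ln(T2/T1) = 0.2753
dS = 10.8760 * 3.8440 * 0.2753 = 11.5076 kJ/K

11.5076 kJ/K


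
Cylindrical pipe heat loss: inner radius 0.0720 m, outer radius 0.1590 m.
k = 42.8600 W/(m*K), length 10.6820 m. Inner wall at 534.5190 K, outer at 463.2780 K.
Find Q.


dT = 71.2410 K
ln(ro/ri) = 0.7922
Q = 2*pi*42.8600*10.6820*71.2410 / 0.7922 = 258677.6461 W

258677.6461 W


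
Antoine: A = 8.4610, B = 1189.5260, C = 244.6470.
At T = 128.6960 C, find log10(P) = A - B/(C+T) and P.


C+T = 373.3430
B/(C+T) = 3.1861
log10(P) = 8.4610 - 3.1861 = 5.2749
P = 10^5.2749 = 188300.7897 mmHg

188300.7897 mmHg


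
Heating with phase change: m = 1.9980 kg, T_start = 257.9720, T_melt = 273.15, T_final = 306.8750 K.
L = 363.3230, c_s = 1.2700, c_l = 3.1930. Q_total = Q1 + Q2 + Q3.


Q1 (sensible, solid) = 1.9980 * 1.2700 * 15.1780 = 38.5136 kJ
Q2 (latent) = 1.9980 * 363.3230 = 725.9194 kJ
Q3 (sensible, liquid) = 1.9980 * 3.1930 * 33.7250 = 215.1525 kJ
Q_total = 979.5854 kJ

979.5854 kJ


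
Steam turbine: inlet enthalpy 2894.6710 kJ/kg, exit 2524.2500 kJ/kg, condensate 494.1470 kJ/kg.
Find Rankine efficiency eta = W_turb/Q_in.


W = 370.4210 kJ/kg
Q_in = 2400.5240 kJ/kg
eta = 0.1543 = 15.4308%

eta = 15.4308%


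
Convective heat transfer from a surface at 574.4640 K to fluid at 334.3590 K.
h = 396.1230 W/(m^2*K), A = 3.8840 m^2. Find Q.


dT = 240.1050 K
Q = 396.1230 * 3.8840 * 240.1050 = 369411.5626 W

369411.5626 W


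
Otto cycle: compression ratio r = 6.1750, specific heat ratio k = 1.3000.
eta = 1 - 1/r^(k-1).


r^(k-1) = 1.7266
eta = 1 - 1/1.7266 = 0.4208 = 42.0826%

42.0826%


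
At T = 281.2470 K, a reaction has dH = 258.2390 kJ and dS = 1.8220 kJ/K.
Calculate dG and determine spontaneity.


T*dS = 281.2470 * 1.8220 = 512.4320 kJ
dG = 258.2390 - 512.4320 = -254.1930 kJ (spontaneous)

dG = -254.1930 kJ, spontaneous


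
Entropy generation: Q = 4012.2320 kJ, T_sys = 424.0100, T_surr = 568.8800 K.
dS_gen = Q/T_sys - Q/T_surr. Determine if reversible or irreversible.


dS_sys = 4012.2320/424.0100 = 9.4626 kJ/K
dS_surr = -4012.2320/568.8800 = -7.0529 kJ/K
dS_gen = 9.4626 - 7.0529 = 2.4097 kJ/K (irreversible)

dS_gen = 2.4097 kJ/K, irreversible


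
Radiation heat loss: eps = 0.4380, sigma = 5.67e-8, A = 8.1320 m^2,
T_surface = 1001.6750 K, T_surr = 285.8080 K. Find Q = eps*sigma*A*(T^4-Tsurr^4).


T^4 = 1.0067e+12
Tsurr^4 = 6.6726e+09
Q = 0.4380 * 5.67e-8 * 8.1320 * 1.0000e+12 = 201963.8967 W

201963.8967 W


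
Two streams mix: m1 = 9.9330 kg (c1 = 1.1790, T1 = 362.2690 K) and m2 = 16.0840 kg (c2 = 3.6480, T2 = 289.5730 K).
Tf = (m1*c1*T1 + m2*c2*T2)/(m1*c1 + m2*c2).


num = 21233.0661
den = 70.3854
Tf = 301.6684 K

301.6684 K


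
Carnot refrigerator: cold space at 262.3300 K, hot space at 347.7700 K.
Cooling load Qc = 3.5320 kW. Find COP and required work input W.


COP = 262.3300 / 85.4400 = 3.0703
W = 3.5320 / 3.0703 = 1.1504 kW

COP = 3.0703, W = 1.1504 kW


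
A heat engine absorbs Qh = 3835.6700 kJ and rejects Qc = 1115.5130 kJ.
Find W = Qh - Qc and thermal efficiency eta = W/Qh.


W = 3835.6700 - 1115.5130 = 2720.1570 kJ
eta = 2720.1570 / 3835.6700 = 0.7092 = 70.9174%

W = 2720.1570 kJ, eta = 70.9174%
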